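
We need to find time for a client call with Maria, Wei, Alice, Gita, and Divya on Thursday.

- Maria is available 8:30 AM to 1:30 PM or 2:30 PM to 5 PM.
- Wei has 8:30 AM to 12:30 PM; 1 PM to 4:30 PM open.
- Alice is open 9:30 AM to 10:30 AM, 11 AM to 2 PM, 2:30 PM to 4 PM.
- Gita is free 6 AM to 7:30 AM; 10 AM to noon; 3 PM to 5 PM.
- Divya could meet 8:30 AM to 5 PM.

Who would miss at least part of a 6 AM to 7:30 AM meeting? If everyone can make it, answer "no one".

Alice, Divya, Maria, Wei

Maria: not fully free for 06:00-07:30. Wei: not fully free for 06:00-07:30. Alice: not fully free for 06:00-07:30. Gita: free for 06:00-07:30. Divya: not fully free for 06:00-07:30.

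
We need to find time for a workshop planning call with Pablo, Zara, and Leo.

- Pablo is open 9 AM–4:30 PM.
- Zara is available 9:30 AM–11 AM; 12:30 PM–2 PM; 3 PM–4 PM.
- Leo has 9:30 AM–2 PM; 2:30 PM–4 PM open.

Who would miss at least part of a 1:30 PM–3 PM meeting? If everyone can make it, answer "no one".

Leo, Zara

Pablo: free for 13:30-15:00. Zara: not fully free for 13:30-15:00. Leo: not fully free for 13:30-15:00.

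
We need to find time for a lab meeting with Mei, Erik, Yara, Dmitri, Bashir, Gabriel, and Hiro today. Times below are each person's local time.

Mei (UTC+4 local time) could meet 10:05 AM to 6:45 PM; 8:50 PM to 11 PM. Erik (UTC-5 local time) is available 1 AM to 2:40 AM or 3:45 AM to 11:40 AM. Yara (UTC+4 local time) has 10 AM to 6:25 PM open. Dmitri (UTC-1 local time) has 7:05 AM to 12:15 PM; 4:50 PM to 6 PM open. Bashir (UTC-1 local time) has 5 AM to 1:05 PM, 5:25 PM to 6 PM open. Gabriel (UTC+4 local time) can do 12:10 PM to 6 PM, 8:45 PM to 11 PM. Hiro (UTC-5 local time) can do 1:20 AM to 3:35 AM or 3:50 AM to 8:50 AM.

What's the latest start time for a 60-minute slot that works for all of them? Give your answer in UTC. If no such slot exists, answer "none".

Mei in UTC: 06:05-14:45, 16:50-19:00 (subtract 4h to convert from UTC+4).
Erik in UTC: 06:00-07:40, 08:45-16:40 (add 5h to convert from UTC-5).
Yara in UTC: 06:00-14:25 (subtract 4h to convert from UTC+4).
Dmitri in UTC: 08:05-13:15, 17:50-19:00 (add 1h to convert from UTC-1).
Bashir in UTC: 06:00-14:05, 18:25-19:00 (add 1h to convert from UTC-1).
Gabriel in UTC: 08:10-14:00, 16:45-19:00 (subtract 4h to convert from UTC+4).
Hiro in UTC: 06:20-08:35, 08:50-13:50 (add 5h to convert from UTC-5).
Mei ∩ Erik: 06:05-07:40, 08:45-14:45.
Mei ∩ Erik ∩ Yara: 06:05-07:40, 08:45-14:25.
Mei ∩ Erik ∩ Yara ∩ Dmitri: 08:45-13:15.
Mei ∩ Erik ∩ Yara ∩ Dmitri ∩ Bashir: 08:45-13:15.
Mei ∩ Erik ∩ Yara ∩ Dmitri ∩ Bashir ∩ Gabriel: 08:45-13:15.
Mei ∩ Erik ∩ Yara ∩ Dmitri ∩ Bashir ∩ Gabriel ∩ Hiro: 08:50-13:15.
The last common window of at least 60 minutes is 08:50-13:15; a 60-minute meeting can start as late as 12:15 and still end by 13:15.

12:15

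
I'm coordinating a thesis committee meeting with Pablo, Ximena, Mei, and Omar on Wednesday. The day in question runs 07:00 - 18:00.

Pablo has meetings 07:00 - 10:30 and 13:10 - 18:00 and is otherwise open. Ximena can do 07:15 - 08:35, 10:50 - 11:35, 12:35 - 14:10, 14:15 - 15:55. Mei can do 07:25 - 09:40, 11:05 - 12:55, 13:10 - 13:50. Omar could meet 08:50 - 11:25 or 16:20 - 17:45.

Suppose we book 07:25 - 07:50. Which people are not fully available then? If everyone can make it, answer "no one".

Pablo free: 10:30-13:10 (invert busy blocks within the working day).
Ximena free: 07:15-08:35, 10:50-11:35, 12:35-14:10, 14:15-15:55.
Mei free: 07:25-09:40, 11:05-12:55, 13:10-13:50.
Omar free: 08:50-11:25, 16:20-17:45.
Pablo: not fully free for 07:25-07:50. Ximena: free for 07:25-07:50. Mei: free for 07:25-07:50. Omar: not fully free for 07:25-07:50.

Omar, Pablo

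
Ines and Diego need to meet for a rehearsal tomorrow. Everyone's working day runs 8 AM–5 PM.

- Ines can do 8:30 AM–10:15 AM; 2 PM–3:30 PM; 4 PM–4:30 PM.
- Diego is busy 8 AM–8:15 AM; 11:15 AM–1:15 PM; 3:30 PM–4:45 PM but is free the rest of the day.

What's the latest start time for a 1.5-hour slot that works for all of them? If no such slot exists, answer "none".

14:00

Ines free: 08:30-10:15, 14:00-15:30, 16:00-16:30.
Diego free: 08:15-11:15, 13:15-15:30, 16:45-17:00 (invert busy blocks within the working day).
Ines ∩ Diego: 08:30-10:15, 14:00-15:30.
The last common window of at least 90 minutes is 14:00-15:30; a 90-minute meeting can start as late as 14:00 and still end by 15:30.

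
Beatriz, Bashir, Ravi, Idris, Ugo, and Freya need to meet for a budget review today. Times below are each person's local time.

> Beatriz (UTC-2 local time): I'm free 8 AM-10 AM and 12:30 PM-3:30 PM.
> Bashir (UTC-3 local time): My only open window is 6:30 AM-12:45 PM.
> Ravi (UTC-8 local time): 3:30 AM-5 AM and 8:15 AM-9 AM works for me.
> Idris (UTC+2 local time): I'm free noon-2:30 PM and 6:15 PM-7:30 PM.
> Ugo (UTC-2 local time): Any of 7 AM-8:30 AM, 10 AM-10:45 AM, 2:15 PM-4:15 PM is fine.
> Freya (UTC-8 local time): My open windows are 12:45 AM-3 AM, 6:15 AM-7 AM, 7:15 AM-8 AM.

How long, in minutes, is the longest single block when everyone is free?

Beatriz in UTC: 10:00-12:00, 14:30-17:30 (add 2h to convert from UTC-2).
Bashir in UTC: 09:30-15:45 (add 3h to convert from UTC-3).
Ravi in UTC: 11:30-13:00, 16:15-17:00 (add 8h to convert from UTC-8).
Idris in UTC: 10:00-12:30, 16:15-17:30 (subtract 2h to convert from UTC+2).
Ugo in UTC: 09:00-10:30, 12:00-12:45, 16:15-18:15 (add 2h to convert from UTC-2).
Freya in UTC: 08:45-11:00, 14:15-15:00, 15:15-16:00 (add 8h to convert from UTC-8).
Beatriz ∩ Bashir: 10:00-12:00, 14:30-15:45.
Beatriz ∩ Bashir ∩ Ravi: 11:30-12:00.
Beatriz ∩ Bashir ∩ Ravi ∩ Idris: 11:30-12:00.
Beatriz ∩ Bashir ∩ Ravi ∩ Idris ∩ Ugo: ∅.
Beatriz ∩ Bashir ∩ Ravi ∩ Idris ∩ Ugo ∩ Freya: ∅.
There is no time when everyone is free.
No common window exists, so the longest block is 0 minutes.

0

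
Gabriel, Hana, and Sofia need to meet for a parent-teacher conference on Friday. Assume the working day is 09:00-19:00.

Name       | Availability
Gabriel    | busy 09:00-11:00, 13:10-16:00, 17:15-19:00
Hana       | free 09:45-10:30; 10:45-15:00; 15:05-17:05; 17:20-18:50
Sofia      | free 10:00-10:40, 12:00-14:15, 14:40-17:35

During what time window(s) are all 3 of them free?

12:00-13:10, 16:00-17:05

Gabriel free: 11:00-13:10, 16:00-17:15 (invert busy blocks within the working day).
Hana free: 09:45-10:30, 10:45-15:00, 15:05-17:05, 17:20-18:50.
Sofia free: 10:00-10:40, 12:00-14:15, 14:40-17:35.
Gabriel ∩ Hana: 11:00-13:10, 16:00-17:05.
Gabriel ∩ Hana ∩ Sofia: 12:00-13:10, 16:00-17:05.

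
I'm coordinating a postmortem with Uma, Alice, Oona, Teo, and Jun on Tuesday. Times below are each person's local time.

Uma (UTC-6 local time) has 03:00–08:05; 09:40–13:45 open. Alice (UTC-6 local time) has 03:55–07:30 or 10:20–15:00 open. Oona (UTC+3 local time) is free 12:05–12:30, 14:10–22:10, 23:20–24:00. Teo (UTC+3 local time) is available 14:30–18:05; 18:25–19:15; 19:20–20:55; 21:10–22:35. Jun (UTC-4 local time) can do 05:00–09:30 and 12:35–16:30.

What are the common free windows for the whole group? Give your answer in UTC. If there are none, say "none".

Uma in UTC: 09:00-14:05, 15:40-19:45 (add 6h to convert from UTC-6).
Alice in UTC: 09:55-13:30, 16:20-21:00 (add 6h to convert from UTC-6).
Oona in UTC: 09:05-09:30, 11:10-19:10, 20:20-21:00 (subtract 3h to convert from UTC+3).
Teo in UTC: 11:30-15:05, 15:25-16:15, 16:20-17:55, 18:10-19:35 (subtract 3h to convert from UTC+3).
Jun in UTC: 09:00-13:30, 16:35-20:30 (add 4h to convert from UTC-4).
Uma ∩ Alice: 09:55-13:30, 16:20-19:45.
Uma ∩ Alice ∩ Oona: 11:10-13:30, 16:20-19:10.
Uma ∩ Alice ∩ Oona ∩ Teo: 11:30-13:30, 16:20-17:55, 18:10-19:10.
Uma ∩ Alice ∩ Oona ∩ Teo ∩ Jun: 11:30-13:30, 16:35-17:55, 18:10-19:10.

11:30-13:30, 16:35-17:55, 18:10-19:10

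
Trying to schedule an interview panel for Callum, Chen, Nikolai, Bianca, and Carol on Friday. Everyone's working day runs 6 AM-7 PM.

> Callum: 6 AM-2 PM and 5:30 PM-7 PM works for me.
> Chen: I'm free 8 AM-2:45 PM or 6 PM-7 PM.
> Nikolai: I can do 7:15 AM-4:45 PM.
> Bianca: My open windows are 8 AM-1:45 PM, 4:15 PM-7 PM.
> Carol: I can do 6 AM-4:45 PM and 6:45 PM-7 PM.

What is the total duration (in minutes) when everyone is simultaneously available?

Callum ∩ Chen: 08:00-14:00, 18:00-19:00.
Callum ∩ Chen ∩ Nikolai: 08:00-14:00.
Callum ∩ Chen ∩ Nikolai ∩ Bianca: 08:00-13:45.
Callum ∩ Chen ∩ Nikolai ∩ Bianca ∩ Carol: 08:00-13:45.
That's a single block of 345 minutes.

345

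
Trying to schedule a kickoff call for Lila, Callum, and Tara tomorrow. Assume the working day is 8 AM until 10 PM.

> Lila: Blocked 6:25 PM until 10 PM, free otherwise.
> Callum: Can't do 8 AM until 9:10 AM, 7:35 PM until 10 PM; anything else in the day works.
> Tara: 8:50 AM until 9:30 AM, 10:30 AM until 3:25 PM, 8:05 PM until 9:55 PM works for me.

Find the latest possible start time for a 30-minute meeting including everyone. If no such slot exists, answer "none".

14:55

Lila free: 08:00-18:25 (invert busy blocks within the working day).
Callum free: 09:10-19:35 (invert busy blocks within the working day).
Tara free: 08:50-09:30, 10:30-15:25, 20:05-21:55.
Lila ∩ Callum: 09:10-18:25.
Lila ∩ Callum ∩ Tara: 09:10-09:30, 10:30-15:25.
The last common window of at least 30 minutes is 10:30-15:25; a 30-minute meeting can start as late as 14:55 and still end by 15:25.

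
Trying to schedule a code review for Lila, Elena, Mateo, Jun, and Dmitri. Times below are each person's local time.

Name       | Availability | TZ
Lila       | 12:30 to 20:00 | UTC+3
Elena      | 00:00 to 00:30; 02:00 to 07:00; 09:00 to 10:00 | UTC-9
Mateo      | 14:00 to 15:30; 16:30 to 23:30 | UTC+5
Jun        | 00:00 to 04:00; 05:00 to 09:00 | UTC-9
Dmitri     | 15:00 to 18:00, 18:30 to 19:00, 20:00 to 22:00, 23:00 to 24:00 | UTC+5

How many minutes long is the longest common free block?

90

Lila in UTC: 09:30-17:00 (subtract 3h to convert from UTC+3).
Elena in UTC: 09:00-09:30, 11:00-16:00, 18:00-19:00 (add 9h to convert from UTC-9).
Mateo in UTC: 09:00-10:30, 11:30-18:30 (subtract 5h to convert from UTC+5).
Jun in UTC: 09:00-13:00, 14:00-18:00 (add 9h to convert from UTC-9).
Dmitri in UTC: 10:00-13:00, 13:30-14:00, 15:00-17:00, 18:00-19:00 (subtract 5h to convert from UTC+5).
Lila ∩ Elena: 11:00-16:00.
Lila ∩ Elena ∩ Mateo: 11:30-16:00.
Lila ∩ Elena ∩ Mateo ∩ Jun: 11:30-13:00, 14:00-16:00.
Lila ∩ Elena ∩ Mateo ∩ Jun ∩ Dmitri: 11:30-13:00, 15:00-16:00.
The longest is 11:30-13:00 at 90 minutes.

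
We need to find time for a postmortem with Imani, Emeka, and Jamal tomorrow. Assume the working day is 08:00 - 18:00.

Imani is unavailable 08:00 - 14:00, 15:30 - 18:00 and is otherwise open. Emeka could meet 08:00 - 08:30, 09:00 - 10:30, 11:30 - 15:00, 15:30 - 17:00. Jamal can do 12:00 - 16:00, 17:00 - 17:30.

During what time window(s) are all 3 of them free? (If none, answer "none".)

Imani free: 14:00-15:30 (invert busy blocks within the working day).
Emeka free: 08:00-08:30, 09:00-10:30, 11:30-15:00, 15:30-17:00.
Jamal free: 12:00-16:00, 17:00-17:30.
Imani ∩ Emeka: 14:00-15:00.
Imani ∩ Emeka ∩ Jamal: 14:00-15:00.

14:00-15:00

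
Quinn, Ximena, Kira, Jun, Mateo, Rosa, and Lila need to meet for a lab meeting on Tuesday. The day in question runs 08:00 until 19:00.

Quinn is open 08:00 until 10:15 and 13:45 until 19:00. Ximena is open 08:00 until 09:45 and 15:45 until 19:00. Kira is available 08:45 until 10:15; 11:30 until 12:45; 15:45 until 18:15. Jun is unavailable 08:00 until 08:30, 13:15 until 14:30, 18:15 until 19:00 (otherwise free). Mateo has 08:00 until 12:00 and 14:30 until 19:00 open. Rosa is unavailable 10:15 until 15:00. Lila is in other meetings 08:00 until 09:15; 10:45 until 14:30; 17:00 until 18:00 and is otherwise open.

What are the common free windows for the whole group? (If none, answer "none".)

Quinn free: 08:00-10:15, 13:45-19:00.
Ximena free: 08:00-09:45, 15:45-19:00.
Kira free: 08:45-10:15, 11:30-12:45, 15:45-18:15.
Jun free: 08:30-13:15, 14:30-18:15 (invert busy blocks within the working day).
Mateo free: 08:00-12:00, 14:30-19:00.
Rosa free: 08:00-10:15, 15:00-19:00 (invert busy blocks within the working day).
Lila free: 09:15-10:45, 14:30-17:00, 18:00-19:00 (invert busy blocks within the working day).
Quinn ∩ Ximena: 08:00-09:45, 15:45-19:00.
Quinn ∩ Ximena ∩ Kira: 08:45-09:45, 15:45-18:15.
Quinn ∩ Ximena ∩ Kira ∩ Jun: 08:45-09:45, 15:45-18:15.
Quinn ∩ Ximena ∩ Kira ∩ Jun ∩ Mateo: 08:45-09:45, 15:45-18:15.
Quinn ∩ Ximena ∩ Kira ∩ Jun ∩ Mateo ∩ Rosa: 08:45-09:45, 15:45-18:15.
Quinn ∩ Ximena ∩ Kira ∩ Jun ∩ Mateo ∩ Rosa ∩ Lila: 09:15-09:45, 15:45-17:00, 18:00-18:15.

09:15-09:45, 15:45-17:00, 18:00-18:15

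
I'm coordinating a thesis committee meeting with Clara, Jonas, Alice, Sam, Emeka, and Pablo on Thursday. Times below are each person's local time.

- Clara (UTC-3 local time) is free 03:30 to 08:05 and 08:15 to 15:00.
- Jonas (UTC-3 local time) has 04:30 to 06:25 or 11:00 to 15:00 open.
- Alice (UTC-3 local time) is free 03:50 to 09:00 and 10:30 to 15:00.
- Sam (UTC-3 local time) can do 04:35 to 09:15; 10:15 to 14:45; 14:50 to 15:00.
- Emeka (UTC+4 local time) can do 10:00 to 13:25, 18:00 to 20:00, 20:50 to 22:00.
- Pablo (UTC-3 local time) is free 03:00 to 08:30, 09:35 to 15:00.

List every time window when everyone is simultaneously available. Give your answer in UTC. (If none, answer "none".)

07:35-09:25, 14:00-16:00, 16:50-17:45, 17:50-18:00

Clara in UTC: 06:30-11:05, 11:15-18:00 (add 3h to convert from UTC-3).
Jonas in UTC: 07:30-09:25, 14:00-18:00 (add 3h to convert from UTC-3).
Alice in UTC: 06:50-12:00, 13:30-18:00 (add 3h to convert from UTC-3).
Sam in UTC: 07:35-12:15, 13:15-17:45, 17:50-18:00 (add 3h to convert from UTC-3).
Emeka in UTC: 06:00-09:25, 14:00-16:00, 16:50-18:00 (subtract 4h to convert from UTC+4).
Pablo in UTC: 06:00-11:30, 12:35-18:00 (add 3h to convert from UTC-3).
Clara ∩ Jonas: 07:30-09:25, 14:00-18:00.
Clara ∩ Jonas ∩ Alice: 07:30-09:25, 14:00-18:00.
Clara ∩ Jonas ∩ Alice ∩ Sam: 07:35-09:25, 14:00-17:45, 17:50-18:00.
Clara ∩ Jonas ∩ Alice ∩ Sam ∩ Emeka: 07:35-09:25, 14:00-16:00, 16:50-17:45, 17:50-18:00.
Clara ∩ Jonas ∩ Alice ∩ Sam ∩ Emeka ∩ Pablo: 07:35-09:25, 14:00-16:00, 16:50-17:45, 17:50-18:00.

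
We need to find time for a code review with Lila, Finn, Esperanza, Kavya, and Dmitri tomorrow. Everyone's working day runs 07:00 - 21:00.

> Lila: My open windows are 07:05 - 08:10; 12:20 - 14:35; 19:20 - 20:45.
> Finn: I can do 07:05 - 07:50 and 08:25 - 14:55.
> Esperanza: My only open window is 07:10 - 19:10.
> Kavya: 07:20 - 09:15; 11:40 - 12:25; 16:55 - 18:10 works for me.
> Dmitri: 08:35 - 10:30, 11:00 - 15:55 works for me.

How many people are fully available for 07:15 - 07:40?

3

Lila, Finn, and Esperanza can make the full 07:15-07:40 slot — that's 3.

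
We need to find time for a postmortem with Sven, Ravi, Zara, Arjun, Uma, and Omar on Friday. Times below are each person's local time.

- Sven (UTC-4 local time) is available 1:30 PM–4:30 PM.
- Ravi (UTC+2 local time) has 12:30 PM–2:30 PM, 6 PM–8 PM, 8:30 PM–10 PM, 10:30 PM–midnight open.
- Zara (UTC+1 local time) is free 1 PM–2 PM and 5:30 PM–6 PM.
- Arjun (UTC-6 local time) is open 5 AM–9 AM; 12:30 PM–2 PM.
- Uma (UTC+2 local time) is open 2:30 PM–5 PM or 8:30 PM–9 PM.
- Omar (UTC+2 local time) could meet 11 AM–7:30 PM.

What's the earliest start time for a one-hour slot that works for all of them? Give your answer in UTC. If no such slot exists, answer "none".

none

Sven in UTC: 17:30-20:30 (add 4h to convert from UTC-4).
Ravi in UTC: 10:30-12:30, 16:00-18:00, 18:30-20:00, 20:30-22:00 (subtract 2h to convert from UTC+2).
Zara in UTC: 12:00-13:00, 16:30-17:00 (subtract 1h to convert from UTC+1).
Arjun in UTC: 11:00-15:00, 18:30-20:00 (add 6h to convert from UTC-6).
Uma in UTC: 12:30-15:00, 18:30-19:00 (subtract 2h to convert from UTC+2).
Omar in UTC: 09:00-17:30 (subtract 2h to convert from UTC+2).
Sven ∩ Ravi: 17:30-18:00, 18:30-20:00.
Sven ∩ Ravi ∩ Zara: ∅.
Sven ∩ Ravi ∩ Zara ∩ Arjun: ∅.
Sven ∩ Ravi ∩ Zara ∩ Arjun ∩ Uma: ∅.
Sven ∩ Ravi ∩ Zara ∩ Arjun ∩ Uma ∩ Omar: ∅.
There is no time when everyone is free.
No common window is at least 60 minutes long.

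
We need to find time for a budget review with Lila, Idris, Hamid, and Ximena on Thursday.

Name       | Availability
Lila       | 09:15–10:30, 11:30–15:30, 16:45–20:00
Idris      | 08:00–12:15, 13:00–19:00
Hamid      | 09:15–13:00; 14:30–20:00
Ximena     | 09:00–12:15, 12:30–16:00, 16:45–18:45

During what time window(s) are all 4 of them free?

09:15-10:30, 11:30-12:15, 14:30-15:30, 16:45-18:45

Lila ∩ Idris: 09:15-10:30, 11:30-12:15, 13:00-15:30, 16:45-19:00.
Lila ∩ Idris ∩ Hamid: 09:15-10:30, 11:30-12:15, 14:30-15:30, 16:45-19:00.
Lila ∩ Idris ∩ Hamid ∩ Ximena: 09:15-10:30, 11:30-12:15, 14:30-15:30, 16:45-18:45.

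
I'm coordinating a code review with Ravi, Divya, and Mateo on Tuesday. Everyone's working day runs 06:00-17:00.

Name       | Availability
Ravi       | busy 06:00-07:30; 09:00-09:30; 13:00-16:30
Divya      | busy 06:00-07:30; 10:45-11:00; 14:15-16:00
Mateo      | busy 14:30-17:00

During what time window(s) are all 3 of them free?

07:30-09:00, 09:30-10:45, 11:00-13:00

Ravi free: 07:30-09:00, 09:30-13:00, 16:30-17:00 (invert busy blocks within the working day).
Divya free: 07:30-10:45, 11:00-14:15, 16:00-17:00 (invert busy blocks within the working day).
Mateo free: 06:00-14:30 (invert busy blocks within the working day).
Ravi ∩ Divya: 07:30-09:00, 09:30-10:45, 11:00-13:00, 16:30-17:00.
Ravi ∩ Divya ∩ Mateo: 07:30-09:00, 09:30-10:45, 11:00-13:00.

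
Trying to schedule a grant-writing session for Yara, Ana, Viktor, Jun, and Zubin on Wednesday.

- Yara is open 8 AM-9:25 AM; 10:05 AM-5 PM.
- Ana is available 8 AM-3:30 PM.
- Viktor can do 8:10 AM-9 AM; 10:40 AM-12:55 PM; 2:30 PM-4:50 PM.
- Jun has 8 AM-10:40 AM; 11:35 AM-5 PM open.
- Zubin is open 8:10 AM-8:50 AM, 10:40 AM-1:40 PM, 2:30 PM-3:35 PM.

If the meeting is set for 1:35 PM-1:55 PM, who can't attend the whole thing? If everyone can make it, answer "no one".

Viktor, Zubin

Yara: free for 13:35-13:55. Ana: free for 13:35-13:55. Viktor: not fully free for 13:35-13:55. Jun: free for 13:35-13:55. Zubin: not fully free for 13:35-13:55.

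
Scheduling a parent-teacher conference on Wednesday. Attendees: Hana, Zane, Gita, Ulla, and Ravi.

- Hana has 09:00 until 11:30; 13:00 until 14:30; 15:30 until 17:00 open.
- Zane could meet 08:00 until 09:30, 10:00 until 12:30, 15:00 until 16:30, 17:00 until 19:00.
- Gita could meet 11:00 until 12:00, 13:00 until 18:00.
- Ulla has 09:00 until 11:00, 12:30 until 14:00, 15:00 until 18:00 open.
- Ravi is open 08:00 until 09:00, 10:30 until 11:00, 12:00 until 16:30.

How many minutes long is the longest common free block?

60

Hana ∩ Zane: 09:00-09:30, 10:00-11:30, 15:30-16:30.
Hana ∩ Zane ∩ Gita: 11:00-11:30, 15:30-16:30.
Hana ∩ Zane ∩ Gita ∩ Ulla: 15:30-16:30.
Hana ∩ Zane ∩ Gita ∩ Ulla ∩ Ravi: 15:30-16:30.
The longest is 15:30-16:30 at 60 minutes.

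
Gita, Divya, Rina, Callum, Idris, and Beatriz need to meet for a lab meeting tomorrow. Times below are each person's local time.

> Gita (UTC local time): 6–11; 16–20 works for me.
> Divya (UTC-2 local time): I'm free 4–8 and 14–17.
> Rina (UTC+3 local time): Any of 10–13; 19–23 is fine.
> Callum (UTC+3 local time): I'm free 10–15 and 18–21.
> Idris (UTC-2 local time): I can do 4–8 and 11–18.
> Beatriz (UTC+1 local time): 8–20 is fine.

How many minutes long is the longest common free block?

Gita in UTC: 06:00-11:00, 16:00-20:00.
Divya in UTC: 06:00-10:00, 16:00-19:00 (add 2h to convert from UTC-2).
Rina in UTC: 07:00-10:00, 16:00-20:00 (subtract 3h to convert from UTC+3).
Callum in UTC: 07:00-12:00, 15:00-18:00 (subtract 3h to convert from UTC+3).
Idris in UTC: 06:00-10:00, 13:00-20:00 (add 2h to convert from UTC-2).
Beatriz in UTC: 07:00-19:00 (subtract 1h to convert from UTC+1).
Gita ∩ Divya: 06:00-10:00, 16:00-19:00.
Gita ∩ Divya ∩ Rina: 07:00-10:00, 16:00-19:00.
Gita ∩ Divya ∩ Rina ∩ Callum: 07:00-10:00, 16:00-18:00.
Gita ∩ Divya ∩ Rina ∩ Callum ∩ Idris: 07:00-10:00, 16:00-18:00.
Gita ∩ Divya ∩ Rina ∩ Callum ∩ Idris ∩ Beatriz: 07:00-10:00, 16:00-18:00.
Those are the intersection windows.
The longest is 07:00-10:00 at 180 minutes.

180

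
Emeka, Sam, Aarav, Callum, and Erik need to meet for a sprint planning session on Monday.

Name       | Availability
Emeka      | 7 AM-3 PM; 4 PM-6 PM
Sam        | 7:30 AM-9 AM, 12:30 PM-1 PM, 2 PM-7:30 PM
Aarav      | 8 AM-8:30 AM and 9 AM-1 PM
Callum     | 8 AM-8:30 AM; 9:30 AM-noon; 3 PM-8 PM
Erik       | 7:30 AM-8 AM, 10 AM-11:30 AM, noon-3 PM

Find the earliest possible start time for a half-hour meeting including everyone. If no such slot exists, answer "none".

Emeka ∩ Sam: 07:30-09:00, 12:30-13:00, 14:00-15:00, 16:00-18:00.
Emeka ∩ Sam ∩ Aarav: 08:00-08:30, 12:30-13:00.
Emeka ∩ Sam ∩ Aarav ∩ Callum: 08:00-08:30.
Emeka ∩ Sam ∩ Aarav ∩ Callum ∩ Erik: ∅.
There is no time when everyone is free.
No common window is at least 30 minutes long.

none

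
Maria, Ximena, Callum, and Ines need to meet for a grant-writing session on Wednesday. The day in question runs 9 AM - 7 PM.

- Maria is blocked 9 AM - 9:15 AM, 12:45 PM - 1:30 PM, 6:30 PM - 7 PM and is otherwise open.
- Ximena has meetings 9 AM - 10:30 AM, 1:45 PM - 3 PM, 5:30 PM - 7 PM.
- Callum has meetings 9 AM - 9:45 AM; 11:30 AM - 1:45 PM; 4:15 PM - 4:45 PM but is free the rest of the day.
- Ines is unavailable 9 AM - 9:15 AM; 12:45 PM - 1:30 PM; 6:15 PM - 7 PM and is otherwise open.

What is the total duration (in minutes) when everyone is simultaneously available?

Maria free: 09:15-12:45, 13:30-18:30 (invert busy blocks within the working day).
Ximena free: 10:30-13:45, 15:00-17:30 (invert busy blocks within the working day).
Callum free: 09:45-11:30, 13:45-16:15, 16:45-19:00 (invert busy blocks within the working day).
Ines free: 09:15-12:45, 13:30-18:15 (invert busy blocks within the working day).
Maria ∩ Ximena: 10:30-12:45, 13:30-13:45, 15:00-17:30.
Maria ∩ Ximena ∩ Callum: 10:30-11:30, 15:00-16:15, 16:45-17:30.
Maria ∩ Ximena ∩ Callum ∩ Ines: 10:30-11:30, 15:00-16:15, 16:45-17:30.
Summing the common windows: 60 + 75 + 45 = 180 minutes.

180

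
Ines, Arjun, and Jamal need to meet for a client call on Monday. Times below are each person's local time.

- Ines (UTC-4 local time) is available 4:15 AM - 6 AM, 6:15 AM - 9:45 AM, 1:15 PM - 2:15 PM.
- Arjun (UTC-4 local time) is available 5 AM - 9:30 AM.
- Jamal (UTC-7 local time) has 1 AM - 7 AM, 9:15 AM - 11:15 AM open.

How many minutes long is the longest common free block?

195

Ines in UTC: 08:15-10:00, 10:15-13:45, 17:15-18:15 (add 4h to convert from UTC-4).
Arjun in UTC: 09:00-13:30 (add 4h to convert from UTC-4).
Jamal in UTC: 08:00-14:00, 16:15-18:15 (add 7h to convert from UTC-7).
Ines ∩ Arjun: 09:00-10:00, 10:15-13:30.
Ines ∩ Arjun ∩ Jamal: 09:00-10:00, 10:15-13:30.
The longest is 10:15-13:30 at 195 minutes.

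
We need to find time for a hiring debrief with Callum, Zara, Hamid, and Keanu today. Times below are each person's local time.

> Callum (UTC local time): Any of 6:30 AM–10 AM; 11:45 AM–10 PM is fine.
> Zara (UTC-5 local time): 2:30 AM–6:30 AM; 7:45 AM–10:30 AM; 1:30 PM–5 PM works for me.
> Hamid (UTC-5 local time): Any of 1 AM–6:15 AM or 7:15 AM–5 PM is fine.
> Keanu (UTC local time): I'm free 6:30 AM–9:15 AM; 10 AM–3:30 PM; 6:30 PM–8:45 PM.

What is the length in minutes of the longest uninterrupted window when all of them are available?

165

Callum in UTC: 06:30-10:00, 11:45-22:00.
Zara in UTC: 07:30-11:30, 12:45-15:30, 18:30-22:00 (add 5h to convert from UTC-5).
Hamid in UTC: 06:00-11:15, 12:15-22:00 (add 5h to convert from UTC-5).
Keanu in UTC: 06:30-09:15, 10:00-15:30, 18:30-20:45.
Callum ∩ Zara: 07:30-10:00, 12:45-15:30, 18:30-22:00.
Callum ∩ Zara ∩ Hamid: 07:30-10:00, 12:45-15:30, 18:30-22:00.
Callum ∩ Zara ∩ Hamid ∩ Keanu: 07:30-09:15, 12:45-15:30, 18:30-20:45.
Those are the intersection windows.
The longest is 12:45-15:30 at 165 minutes.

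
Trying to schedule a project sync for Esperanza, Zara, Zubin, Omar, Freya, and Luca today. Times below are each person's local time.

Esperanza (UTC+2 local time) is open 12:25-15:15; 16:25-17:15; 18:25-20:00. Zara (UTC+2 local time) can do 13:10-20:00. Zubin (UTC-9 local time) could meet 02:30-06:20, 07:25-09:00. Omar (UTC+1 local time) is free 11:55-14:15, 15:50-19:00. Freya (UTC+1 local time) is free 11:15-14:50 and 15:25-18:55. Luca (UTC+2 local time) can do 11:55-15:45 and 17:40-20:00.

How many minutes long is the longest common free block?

105

Esperanza in UTC: 10:25-13:15, 14:25-15:15, 16:25-18:00 (subtract 2h to convert from UTC+2).
Zara in UTC: 11:10-18:00 (subtract 2h to convert from UTC+2).
Zubin in UTC: 11:30-15:20, 16:25-18:00 (add 9h to convert from UTC-9).
Omar in UTC: 10:55-13:15, 14:50-18:00 (subtract 1h to convert from UTC+1).
Freya in UTC: 10:15-13:50, 14:25-17:55 (subtract 1h to convert from UTC+1).
Luca in UTC: 09:55-13:45, 15:40-18:00 (subtract 2h to convert from UTC+2).
Esperanza ∩ Zara: 11:10-13:15, 14:25-15:15, 16:25-18:00.
Esperanza ∩ Zara ∩ Zubin: 11:30-13:15, 14:25-15:15, 16:25-18:00.
Esperanza ∩ Zara ∩ Zubin ∩ Omar: 11:30-13:15, 14:50-15:15, 16:25-18:00.
Esperanza ∩ Zara ∩ Zubin ∩ Omar ∩ Freya: 11:30-13:15, 14:50-15:15, 16:25-17:55.
Esperanza ∩ Zara ∩ Zubin ∩ Omar ∩ Freya ∩ Luca: 11:30-13:15, 16:25-17:55.
Those are the intersection windows.
The longest is 11:30-13:15 at 105 minutes.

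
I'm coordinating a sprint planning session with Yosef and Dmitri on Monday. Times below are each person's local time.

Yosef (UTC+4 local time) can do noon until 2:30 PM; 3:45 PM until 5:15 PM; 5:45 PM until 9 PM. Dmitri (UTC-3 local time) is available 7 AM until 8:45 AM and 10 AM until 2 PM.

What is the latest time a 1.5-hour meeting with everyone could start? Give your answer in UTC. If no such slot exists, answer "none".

15:30

Yosef in UTC: 08:00-10:30, 11:45-13:15, 13:45-17:00 (subtract 4h to convert from UTC+4).
Dmitri in UTC: 10:00-11:45, 13:00-17:00 (add 3h to convert from UTC-3).
Yosef ∩ Dmitri: 10:00-10:30, 13:00-13:15, 13:45-17:00.
The last common window of at least 90 minutes is 13:45-17:00; a 90-minute meeting can start as late as 15:30 and still end by 17:00.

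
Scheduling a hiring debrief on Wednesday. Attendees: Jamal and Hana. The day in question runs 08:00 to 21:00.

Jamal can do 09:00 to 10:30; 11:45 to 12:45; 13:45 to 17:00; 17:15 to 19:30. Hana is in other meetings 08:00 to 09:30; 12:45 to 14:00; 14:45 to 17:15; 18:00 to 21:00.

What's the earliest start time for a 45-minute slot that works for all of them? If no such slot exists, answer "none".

09:30

Jamal free: 09:00-10:30, 11:45-12:45, 13:45-17:00, 17:15-19:30.
Hana free: 09:30-12:45, 14:00-14:45, 17:15-18:00 (invert busy blocks within the working day).
Jamal ∩ Hana: 09:30-10:30, 11:45-12:45, 14:00-14:45, 17:15-18:00.
Those are the intersection windows.
The first common window of at least 45 minutes is 09:30-10:30, so the earliest start is 09:30.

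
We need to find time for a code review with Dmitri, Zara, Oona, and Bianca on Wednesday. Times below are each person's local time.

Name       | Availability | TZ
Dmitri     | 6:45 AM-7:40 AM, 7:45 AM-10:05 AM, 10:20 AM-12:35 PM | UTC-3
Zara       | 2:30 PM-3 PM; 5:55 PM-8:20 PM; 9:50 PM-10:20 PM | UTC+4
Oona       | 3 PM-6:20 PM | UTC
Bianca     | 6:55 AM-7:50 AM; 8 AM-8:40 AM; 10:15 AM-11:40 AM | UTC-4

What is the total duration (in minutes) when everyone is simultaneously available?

Dmitri in UTC: 09:45-10:40, 10:45-13:05, 13:20-15:35 (add 3h to convert from UTC-3).
Zara in UTC: 10:30-11:00, 13:55-16:20, 17:50-18:20 (subtract 4h to convert from UTC+4).
Oona in UTC: 15:00-18:20.
Bianca in UTC: 10:55-11:50, 12:00-12:40, 14:15-15:40 (add 4h to convert from UTC-4).
Dmitri ∩ Zara: 10:30-10:40, 10:45-11:00, 13:55-15:35.
Dmitri ∩ Zara ∩ Oona: 15:00-15:35.
Dmitri ∩ Zara ∩ Oona ∩ Bianca: 15:00-15:35.
That's a single block of 35 minutes.

35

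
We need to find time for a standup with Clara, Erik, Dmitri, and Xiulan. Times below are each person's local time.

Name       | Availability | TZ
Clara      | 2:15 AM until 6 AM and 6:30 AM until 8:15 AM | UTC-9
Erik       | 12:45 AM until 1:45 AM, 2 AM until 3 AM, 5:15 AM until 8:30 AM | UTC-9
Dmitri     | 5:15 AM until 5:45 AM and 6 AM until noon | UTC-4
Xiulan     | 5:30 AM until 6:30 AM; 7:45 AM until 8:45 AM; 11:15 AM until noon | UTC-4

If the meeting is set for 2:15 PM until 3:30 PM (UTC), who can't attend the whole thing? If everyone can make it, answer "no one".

Clara in UTC: 11:15-15:00, 15:30-17:15 (add 9h to convert from UTC-9).
Erik in UTC: 09:45-10:45, 11:00-12:00, 14:15-17:30 (add 9h to convert from UTC-9).
Dmitri in UTC: 09:15-09:45, 10:00-16:00 (add 4h to convert from UTC-4).
Xiulan in UTC: 09:30-10:30, 11:45-12:45, 15:15-16:00 (add 4h to convert from UTC-4).
Clara: not fully free for 14:15-15:30. Erik: free for 14:15-15:30. Dmitri: free for 14:15-15:30. Xiulan: not fully free for 14:15-15:30.

Clara, Xiulan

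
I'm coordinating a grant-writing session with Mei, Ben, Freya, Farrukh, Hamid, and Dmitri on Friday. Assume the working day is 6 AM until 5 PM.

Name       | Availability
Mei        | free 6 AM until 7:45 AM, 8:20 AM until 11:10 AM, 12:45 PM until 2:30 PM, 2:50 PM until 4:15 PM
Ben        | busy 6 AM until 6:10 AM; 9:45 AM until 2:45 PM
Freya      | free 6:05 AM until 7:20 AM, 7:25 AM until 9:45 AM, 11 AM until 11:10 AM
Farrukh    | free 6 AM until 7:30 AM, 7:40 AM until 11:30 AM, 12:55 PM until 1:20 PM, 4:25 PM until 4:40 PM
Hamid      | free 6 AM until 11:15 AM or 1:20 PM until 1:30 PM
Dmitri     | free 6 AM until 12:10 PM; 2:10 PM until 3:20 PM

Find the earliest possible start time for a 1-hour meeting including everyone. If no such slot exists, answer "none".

Mei free: 06:00-07:45, 08:20-11:10, 12:45-14:30, 14:50-16:15.
Ben free: 06:10-09:45, 14:45-17:00 (invert busy blocks within the working day).
Freya free: 06:05-07:20, 07:25-09:45, 11:00-11:10.
Farrukh free: 06:00-07:30, 07:40-11:30, 12:55-13:20, 16:25-16:40.
Hamid free: 06:00-11:15, 13:20-13:30.
Dmitri free: 06:00-12:10, 14:10-15:20.
Mei ∩ Ben: 06:10-07:45, 08:20-09:45, 14:50-16:15.
Mei ∩ Ben ∩ Freya: 06:10-07:20, 07:25-07:45, 08:20-09:45.
Mei ∩ Ben ∩ Freya ∩ Farrukh: 06:10-07:20, 07:25-07:30, 07:40-07:45, 08:20-09:45.
Mei ∩ Ben ∩ Freya ∩ Farrukh ∩ Hamid: 06:10-07:20, 07:25-07:30, 07:40-07:45, 08:20-09:45.
Mei ∩ Ben ∩ Freya ∩ Farrukh ∩ Hamid ∩ Dmitri: 06:10-07:20, 07:25-07:30, 07:40-07:45, 08:20-09:45.
The first common window of at least 60 minutes is 06:10-07:20, so the earliest start is 06:10.

06:10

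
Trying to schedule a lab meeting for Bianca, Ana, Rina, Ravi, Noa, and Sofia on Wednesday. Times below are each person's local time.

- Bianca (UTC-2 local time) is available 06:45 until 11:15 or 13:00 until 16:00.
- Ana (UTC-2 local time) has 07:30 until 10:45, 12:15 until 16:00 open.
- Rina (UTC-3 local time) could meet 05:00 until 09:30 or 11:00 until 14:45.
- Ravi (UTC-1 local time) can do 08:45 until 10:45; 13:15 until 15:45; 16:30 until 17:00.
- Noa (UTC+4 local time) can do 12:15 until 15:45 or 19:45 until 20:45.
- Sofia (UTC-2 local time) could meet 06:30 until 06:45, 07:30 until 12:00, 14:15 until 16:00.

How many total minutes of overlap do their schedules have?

Bianca in UTC: 08:45-13:15, 15:00-18:00 (add 2h to convert from UTC-2).
Ana in UTC: 09:30-12:45, 14:15-18:00 (add 2h to convert from UTC-2).
Rina in UTC: 08:00-12:30, 14:00-17:45 (add 3h to convert from UTC-3).
Ravi in UTC: 09:45-11:45, 14:15-16:45, 17:30-18:00 (add 1h to convert from UTC-1).
Noa in UTC: 08:15-11:45, 15:45-16:45 (subtract 4h to convert from UTC+4).
Sofia in UTC: 08:30-08:45, 09:30-14:00, 16:15-18:00 (add 2h to convert from UTC-2).
Bianca ∩ Ana: 09:30-12:45, 15:00-18:00.
Bianca ∩ Ana ∩ Rina: 09:30-12:30, 15:00-17:45.
Bianca ∩ Ana ∩ Rina ∩ Ravi: 09:45-11:45, 15:00-16:45, 17:30-17:45.
Bianca ∩ Ana ∩ Rina ∩ Ravi ∩ Noa: 09:45-11:45, 15:45-16:45.
Bianca ∩ Ana ∩ Rina ∩ Ravi ∩ Noa ∩ Sofia: 09:45-11:45, 16:15-16:45.
Summing the common windows: 120 + 30 = 150 minutes.

150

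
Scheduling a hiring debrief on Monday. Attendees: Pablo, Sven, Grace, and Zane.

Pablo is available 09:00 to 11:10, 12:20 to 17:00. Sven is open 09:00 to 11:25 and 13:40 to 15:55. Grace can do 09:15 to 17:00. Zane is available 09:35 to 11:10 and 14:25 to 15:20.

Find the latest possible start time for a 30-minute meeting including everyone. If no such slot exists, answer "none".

14:50

Pablo ∩ Sven: 09:00-11:10, 13:40-15:55.
Pablo ∩ Sven ∩ Grace: 09:15-11:10, 13:40-15:55.
Pablo ∩ Sven ∩ Grace ∩ Zane: 09:35-11:10, 14:25-15:20.
So the common availability across everyone is 09:35-11:10, 14:25-15:20.
The last common window of at least 30 minutes is 14:25-15:20; a 30-minute meeting can start as late as 14:50 and still end by 15:20.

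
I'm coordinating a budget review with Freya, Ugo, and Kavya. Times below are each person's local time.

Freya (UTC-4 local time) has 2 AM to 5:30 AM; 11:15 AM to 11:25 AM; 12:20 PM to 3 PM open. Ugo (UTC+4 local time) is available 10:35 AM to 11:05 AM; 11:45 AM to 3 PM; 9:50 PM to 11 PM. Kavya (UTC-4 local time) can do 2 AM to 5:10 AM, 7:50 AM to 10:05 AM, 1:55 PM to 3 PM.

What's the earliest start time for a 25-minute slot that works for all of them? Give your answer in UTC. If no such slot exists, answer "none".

Freya in UTC: 06:00-09:30, 15:15-15:25, 16:20-19:00 (add 4h to convert from UTC-4).
Ugo in UTC: 06:35-07:05, 07:45-11:00, 17:50-19:00 (subtract 4h to convert from UTC+4).
Kavya in UTC: 06:00-09:10, 11:50-14:05, 17:55-19:00 (add 4h to convert from UTC-4).
Freya ∩ Ugo: 06:35-07:05, 07:45-09:30, 17:50-19:00.
Freya ∩ Ugo ∩ Kavya: 06:35-07:05, 07:45-09:10, 17:55-19:00.
The first common window of at least 25 minutes is 06:35-07:05, so the earliest start is 06:35.

06:35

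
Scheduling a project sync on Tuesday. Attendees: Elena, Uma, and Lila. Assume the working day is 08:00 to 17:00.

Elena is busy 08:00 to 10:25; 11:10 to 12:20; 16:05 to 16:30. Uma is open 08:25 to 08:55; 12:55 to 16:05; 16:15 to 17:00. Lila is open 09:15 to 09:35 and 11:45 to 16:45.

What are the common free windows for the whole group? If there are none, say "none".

Elena free: 10:25-11:10, 12:20-16:05, 16:30-17:00 (invert busy blocks within the working day).
Uma free: 08:25-08:55, 12:55-16:05, 16:15-17:00.
Lila free: 09:15-09:35, 11:45-16:45.
Elena ∩ Uma: 12:55-16:05, 16:30-17:00.
Elena ∩ Uma ∩ Lila: 12:55-16:05, 16:30-16:45.
Those are the intersection windows.

12:55-16:05, 16:30-16:45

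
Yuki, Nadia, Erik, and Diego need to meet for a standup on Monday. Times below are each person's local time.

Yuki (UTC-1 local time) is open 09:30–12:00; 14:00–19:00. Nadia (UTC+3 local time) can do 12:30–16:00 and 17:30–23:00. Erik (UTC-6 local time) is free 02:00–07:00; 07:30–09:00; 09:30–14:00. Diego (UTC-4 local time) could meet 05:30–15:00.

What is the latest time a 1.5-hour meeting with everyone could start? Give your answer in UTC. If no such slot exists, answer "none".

17:30

Yuki in UTC: 10:30-13:00, 15:00-20:00 (add 1h to convert from UTC-1).
Nadia in UTC: 09:30-13:00, 14:30-20:00 (subtract 3h to convert from UTC+3).
Erik in UTC: 08:00-13:00, 13:30-15:00, 15:30-20:00 (add 6h to convert from UTC-6).
Diego in UTC: 09:30-19:00 (add 4h to convert from UTC-4).
Yuki ∩ Nadia: 10:30-13:00, 15:00-20:00.
Yuki ∩ Nadia ∩ Erik: 10:30-13:00, 15:30-20:00.
Yuki ∩ Nadia ∩ Erik ∩ Diego: 10:30-13:00, 15:30-19:00.
The last common window of at least 90 minutes is 15:30-19:00; a 90-minute meeting can start as late as 17:30 and still end by 19:00.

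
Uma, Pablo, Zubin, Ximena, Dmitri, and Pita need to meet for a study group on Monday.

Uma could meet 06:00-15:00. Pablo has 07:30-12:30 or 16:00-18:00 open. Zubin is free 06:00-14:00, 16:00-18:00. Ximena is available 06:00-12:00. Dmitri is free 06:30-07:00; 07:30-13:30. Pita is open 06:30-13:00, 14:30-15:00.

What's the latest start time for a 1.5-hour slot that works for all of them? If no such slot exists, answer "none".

Uma ∩ Pablo: 07:30-12:30.
Uma ∩ Pablo ∩ Zubin: 07:30-12:30.
Uma ∩ Pablo ∩ Zubin ∩ Ximena: 07:30-12:00.
Uma ∩ Pablo ∩ Zubin ∩ Ximena ∩ Dmitri: 07:30-12:00.
Uma ∩ Pablo ∩ Zubin ∩ Ximena ∩ Dmitri ∩ Pita: 07:30-12:00.
The last common window of at least 90 minutes is 07:30-12:00; a 90-minute meeting can start as late as 10:30 and still end by 12:00.

10:30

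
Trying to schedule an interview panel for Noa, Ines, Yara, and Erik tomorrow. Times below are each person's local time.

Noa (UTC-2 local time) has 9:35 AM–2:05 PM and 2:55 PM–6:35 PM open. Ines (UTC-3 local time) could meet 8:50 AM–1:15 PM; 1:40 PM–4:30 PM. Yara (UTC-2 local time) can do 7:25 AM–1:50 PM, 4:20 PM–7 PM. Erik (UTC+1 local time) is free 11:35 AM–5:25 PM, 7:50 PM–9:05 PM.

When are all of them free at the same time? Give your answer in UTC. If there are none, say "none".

Noa in UTC: 11:35-16:05, 16:55-20:35 (add 2h to convert from UTC-2).
Ines in UTC: 11:50-16:15, 16:40-19:30 (add 3h to convert from UTC-3).
Yara in UTC: 09:25-15:50, 18:20-21:00 (add 2h to convert from UTC-2).
Erik in UTC: 10:35-16:25, 18:50-20:05 (subtract 1h to convert from UTC+1).
Noa ∩ Ines: 11:50-16:05, 16:55-19:30.
Noa ∩ Ines ∩ Yara: 11:50-15:50, 18:20-19:30.
Noa ∩ Ines ∩ Yara ∩ Erik: 11:50-15:50, 18:50-19:30.

11:50-15:50, 18:50-19:30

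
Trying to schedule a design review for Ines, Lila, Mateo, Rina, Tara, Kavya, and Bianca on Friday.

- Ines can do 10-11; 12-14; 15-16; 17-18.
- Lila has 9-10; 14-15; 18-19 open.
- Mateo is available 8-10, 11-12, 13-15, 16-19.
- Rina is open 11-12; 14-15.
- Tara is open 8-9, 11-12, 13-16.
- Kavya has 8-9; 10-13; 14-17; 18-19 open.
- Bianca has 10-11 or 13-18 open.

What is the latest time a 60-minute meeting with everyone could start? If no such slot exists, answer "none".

none

Ines ∩ Lila: ∅.
Ines ∩ Lila ∩ Mateo: ∅.
Ines ∩ Lila ∩ Mateo ∩ Rina: ∅.
Ines ∩ Lila ∩ Mateo ∩ Rina ∩ Tara: ∅.
Ines ∩ Lila ∩ Mateo ∩ Rina ∩ Tara ∩ Kavya: ∅.
Ines ∩ Lila ∩ Mateo ∩ Rina ∩ Tara ∩ Kavya ∩ Bianca: ∅.
There is no time when everyone is free.
No common window is at least 60 minutes long.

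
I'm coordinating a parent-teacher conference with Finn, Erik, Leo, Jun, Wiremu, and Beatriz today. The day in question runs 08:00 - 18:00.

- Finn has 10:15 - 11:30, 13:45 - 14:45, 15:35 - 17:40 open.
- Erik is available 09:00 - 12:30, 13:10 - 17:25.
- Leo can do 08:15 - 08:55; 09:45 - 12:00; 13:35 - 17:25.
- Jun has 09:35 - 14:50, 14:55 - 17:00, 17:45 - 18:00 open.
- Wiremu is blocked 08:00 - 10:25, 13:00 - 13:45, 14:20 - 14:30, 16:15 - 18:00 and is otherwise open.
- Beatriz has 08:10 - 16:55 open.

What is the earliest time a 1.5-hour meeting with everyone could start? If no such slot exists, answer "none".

Finn free: 10:15-11:30, 13:45-14:45, 15:35-17:40.
Erik free: 09:00-12:30, 13:10-17:25.
Leo free: 08:15-08:55, 09:45-12:00, 13:35-17:25.
Jun free: 09:35-14:50, 14:55-17:00, 17:45-18:00.
Wiremu free: 10:25-13:00, 13:45-14:20, 14:30-16:15 (invert busy blocks within the working day).
Beatriz free: 08:10-16:55.
Finn ∩ Erik: 10:15-11:30, 13:45-14:45, 15:35-17:25.
Finn ∩ Erik ∩ Leo: 10:15-11:30, 13:45-14:45, 15:35-17:25.
Finn ∩ Erik ∩ Leo ∩ Jun: 10:15-11:30, 13:45-14:45, 15:35-17:00.
Finn ∩ Erik ∩ Leo ∩ Jun ∩ Wiremu: 10:25-11:30, 13:45-14:20, 14:30-14:45, 15:35-16:15.
Finn ∩ Erik ∩ Leo ∩ Jun ∩ Wiremu ∩ Beatriz: 10:25-11:30, 13:45-14:20, 14:30-14:45, 15:35-16:15.
No common window is at least 90 minutes long.

none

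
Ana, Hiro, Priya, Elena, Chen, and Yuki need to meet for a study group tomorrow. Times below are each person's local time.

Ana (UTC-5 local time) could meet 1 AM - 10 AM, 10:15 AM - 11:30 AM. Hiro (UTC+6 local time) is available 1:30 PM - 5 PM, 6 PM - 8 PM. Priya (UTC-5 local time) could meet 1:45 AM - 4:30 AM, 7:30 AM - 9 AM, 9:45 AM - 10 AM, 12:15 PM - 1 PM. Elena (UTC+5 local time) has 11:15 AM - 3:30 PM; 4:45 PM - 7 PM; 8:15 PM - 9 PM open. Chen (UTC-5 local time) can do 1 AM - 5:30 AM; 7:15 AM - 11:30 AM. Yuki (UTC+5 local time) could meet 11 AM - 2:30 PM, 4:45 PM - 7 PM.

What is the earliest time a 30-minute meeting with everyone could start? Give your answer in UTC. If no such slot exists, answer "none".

Ana in UTC: 06:00-15:00, 15:15-16:30 (add 5h to convert from UTC-5).
Hiro in UTC: 07:30-11:00, 12:00-14:00 (subtract 6h to convert from UTC+6).
Priya in UTC: 06:45-09:30, 12:30-14:00, 14:45-15:00, 17:15-18:00 (add 5h to convert from UTC-5).
Elena in UTC: 06:15-10:30, 11:45-14:00, 15:15-16:00 (subtract 5h to convert from UTC+5).
Chen in UTC: 06:00-10:30, 12:15-16:30 (add 5h to convert from UTC-5).
Yuki in UTC: 06:00-09:30, 11:45-14:00 (subtract 5h to convert from UTC+5).
Ana ∩ Hiro: 07:30-11:00, 12:00-14:00.
Ana ∩ Hiro ∩ Priya: 07:30-09:30, 12:30-14:00.
Ana ∩ Hiro ∩ Priya ∩ Elena: 07:30-09:30, 12:30-14:00.
Ana ∩ Hiro ∩ Priya ∩ Elena ∩ Chen: 07:30-09:30, 12:30-14:00.
Ana ∩ Hiro ∩ Priya ∩ Elena ∩ Chen ∩ Yuki: 07:30-09:30, 12:30-14:00.
The first common window of at least 30 minutes is 07:30-09:30, so the earliest start is 07:30.

07:30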